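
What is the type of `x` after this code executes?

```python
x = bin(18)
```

bin() returns str representation

str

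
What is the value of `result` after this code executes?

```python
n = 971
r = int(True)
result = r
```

n = 971; r = 1; result = 1

1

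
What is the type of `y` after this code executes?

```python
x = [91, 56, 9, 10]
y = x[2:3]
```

Slicing a list returns a list

list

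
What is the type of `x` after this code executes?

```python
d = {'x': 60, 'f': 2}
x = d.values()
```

.values() returns dict_values view

dict_values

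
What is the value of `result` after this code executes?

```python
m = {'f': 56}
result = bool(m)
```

m = {'f': 56}; result = True

True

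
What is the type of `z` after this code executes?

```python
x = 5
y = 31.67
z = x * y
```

int * float = float

float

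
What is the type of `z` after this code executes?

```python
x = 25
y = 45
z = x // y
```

int // int = int

int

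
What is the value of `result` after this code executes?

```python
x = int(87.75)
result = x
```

x = 87; result = 87

87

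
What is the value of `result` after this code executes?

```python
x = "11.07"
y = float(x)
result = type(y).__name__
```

x is str; y is float; result = 'float'

'float'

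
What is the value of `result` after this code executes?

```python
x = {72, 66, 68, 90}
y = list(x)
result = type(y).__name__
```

x is set; y is list; result = 'list'

'list'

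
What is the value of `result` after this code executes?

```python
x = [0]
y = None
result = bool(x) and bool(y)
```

x = [0]; y = None; result = False

False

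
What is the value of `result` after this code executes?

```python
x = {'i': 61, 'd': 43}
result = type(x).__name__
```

x is dict; result = 'dict'

'dict'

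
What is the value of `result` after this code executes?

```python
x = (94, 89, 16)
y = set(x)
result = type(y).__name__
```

x is tuple; y is set; result = 'set'

'set'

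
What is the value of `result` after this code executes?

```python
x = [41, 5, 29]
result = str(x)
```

x = [41, 5, 29]; result = '[41, 5, 29]'

'[41, 5, 29]'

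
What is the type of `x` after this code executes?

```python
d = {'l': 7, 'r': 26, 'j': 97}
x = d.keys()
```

.keys() returns dict_keys view

dict_keys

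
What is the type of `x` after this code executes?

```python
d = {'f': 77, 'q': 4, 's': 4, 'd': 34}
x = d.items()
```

dict.items() returns dict_items view

dict_items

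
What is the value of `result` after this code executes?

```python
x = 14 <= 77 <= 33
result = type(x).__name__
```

x is bool; result = 'bool'

'bool'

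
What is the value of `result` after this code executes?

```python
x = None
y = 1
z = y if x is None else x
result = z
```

x = None; y = 1; z = 1; result = 1

1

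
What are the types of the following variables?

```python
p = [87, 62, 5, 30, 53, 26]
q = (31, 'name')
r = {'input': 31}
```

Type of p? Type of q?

p is assigned a list literal (square brackets); q is assigned a tuple (parenthesized, comma-separated values)

list, tuple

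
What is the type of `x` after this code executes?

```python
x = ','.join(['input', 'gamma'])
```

str.join() returns str

str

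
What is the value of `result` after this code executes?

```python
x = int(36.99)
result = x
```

x = 36; result = 36

36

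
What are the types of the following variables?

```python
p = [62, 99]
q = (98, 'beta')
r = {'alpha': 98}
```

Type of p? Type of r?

p is assigned a list literal (square brackets); r is assigned a dict literal ({key: value})

list, dict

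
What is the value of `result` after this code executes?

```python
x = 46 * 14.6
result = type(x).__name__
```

x is float; result = 'float'

'float'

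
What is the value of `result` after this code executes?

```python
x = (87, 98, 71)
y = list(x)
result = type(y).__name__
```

x is tuple; y is list; result = 'list'

'list'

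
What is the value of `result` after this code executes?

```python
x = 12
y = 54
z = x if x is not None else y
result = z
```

x = 12; y = 54; z = 12; result = 12

12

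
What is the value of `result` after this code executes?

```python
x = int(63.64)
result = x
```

x = 63; result = 63

63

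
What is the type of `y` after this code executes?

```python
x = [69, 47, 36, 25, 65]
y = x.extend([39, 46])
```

list.extend() returns None

NoneType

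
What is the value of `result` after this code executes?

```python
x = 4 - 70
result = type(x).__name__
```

x is int; result = 'int'

'int'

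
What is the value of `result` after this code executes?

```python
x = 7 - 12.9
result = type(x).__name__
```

x is float; result = 'float'

'float'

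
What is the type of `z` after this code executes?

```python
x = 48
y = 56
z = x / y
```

int / int = float

float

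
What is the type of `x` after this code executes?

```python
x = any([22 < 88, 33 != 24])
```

any() returns bool

bool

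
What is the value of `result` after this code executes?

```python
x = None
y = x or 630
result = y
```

x = None; y = 630; result = 630

630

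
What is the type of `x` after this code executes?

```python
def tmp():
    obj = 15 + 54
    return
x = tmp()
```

Bare return returns None

NoneType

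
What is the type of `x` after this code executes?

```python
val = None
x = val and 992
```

'and' returns first falsy value (None)

NoneType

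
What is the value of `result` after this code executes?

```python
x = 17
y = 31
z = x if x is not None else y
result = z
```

x = 17; y = 31; z = 17; result = 17

17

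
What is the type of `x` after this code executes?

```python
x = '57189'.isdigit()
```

str.isdigit() returns bool

bool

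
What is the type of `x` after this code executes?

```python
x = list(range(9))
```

list(range()) returns list

list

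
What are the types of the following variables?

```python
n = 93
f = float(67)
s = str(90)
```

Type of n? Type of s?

n is assigned a bare integer (no decimal point), so it is an int; s is assigned the result of calling str(), which returns a str

int, str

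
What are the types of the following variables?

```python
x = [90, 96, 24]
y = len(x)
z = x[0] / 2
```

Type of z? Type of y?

int / int = float; len() returns int

float, int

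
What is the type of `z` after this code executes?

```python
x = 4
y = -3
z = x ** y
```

int ** negative = float

float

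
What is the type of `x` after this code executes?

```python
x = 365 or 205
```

'or' returns first truthy value (int)

int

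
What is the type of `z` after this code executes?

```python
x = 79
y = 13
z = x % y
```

int % int = int

int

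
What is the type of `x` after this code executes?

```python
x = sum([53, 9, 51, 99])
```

sum() of ints returns int

int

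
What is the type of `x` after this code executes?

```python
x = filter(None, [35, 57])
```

filter() returns a filter object

filter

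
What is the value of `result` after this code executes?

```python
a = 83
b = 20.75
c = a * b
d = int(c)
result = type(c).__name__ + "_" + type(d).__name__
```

a is int; b is float; c is float; d is int; result = 'float_int'

'float_int'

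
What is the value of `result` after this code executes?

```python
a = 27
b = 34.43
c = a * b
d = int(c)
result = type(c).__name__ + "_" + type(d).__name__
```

a is int; b is float; c is float; d is int; result = 'float_int'

'float_int'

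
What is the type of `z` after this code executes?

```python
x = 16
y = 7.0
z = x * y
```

int * float = float

float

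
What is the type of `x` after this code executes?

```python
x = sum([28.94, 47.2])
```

sum() of floats returns float

float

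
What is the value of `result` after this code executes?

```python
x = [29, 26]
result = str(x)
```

x = [29, 26]; result = '[29, 26]'

'[29, 26]'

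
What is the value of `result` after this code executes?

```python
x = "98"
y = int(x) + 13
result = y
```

x = '98'; y = 111; result = 111

111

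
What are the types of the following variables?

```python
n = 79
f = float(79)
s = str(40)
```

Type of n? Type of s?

n is assigned a bare integer (no decimal point), so it is an int; s is assigned the result of calling str(), which returns a str

int, str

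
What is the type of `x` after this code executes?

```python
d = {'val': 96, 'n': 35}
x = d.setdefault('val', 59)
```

dict.setdefault() returns the (existing or default) value

int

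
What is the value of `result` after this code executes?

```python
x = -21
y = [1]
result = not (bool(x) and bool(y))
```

x = -21; y = [1]; result = False

False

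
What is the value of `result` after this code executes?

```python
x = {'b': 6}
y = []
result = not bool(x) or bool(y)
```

x = {'b': 6}; y = []; result = False

False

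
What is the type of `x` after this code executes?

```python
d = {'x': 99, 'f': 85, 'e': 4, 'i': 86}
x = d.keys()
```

.keys() returns dict_keys view

dict_keys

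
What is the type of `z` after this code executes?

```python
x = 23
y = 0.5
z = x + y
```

int + float = float

float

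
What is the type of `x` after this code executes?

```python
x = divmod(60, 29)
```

divmod() returns tuple of (quotient, remainder)

tuple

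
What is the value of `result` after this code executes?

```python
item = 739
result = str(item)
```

item = 739; result = '739'

'739'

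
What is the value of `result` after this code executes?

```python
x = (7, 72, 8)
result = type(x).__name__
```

x is tuple; result = 'tuple'

'tuple'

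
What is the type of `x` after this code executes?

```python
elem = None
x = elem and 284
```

'and' returns first falsy value (None)

NoneType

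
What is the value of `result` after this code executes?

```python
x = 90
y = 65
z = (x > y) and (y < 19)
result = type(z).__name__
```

x is int; y is int; z is bool; result = 'bool'

'bool'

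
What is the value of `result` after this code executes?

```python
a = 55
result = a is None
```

a = 55; result = False

False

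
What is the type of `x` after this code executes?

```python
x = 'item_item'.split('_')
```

str.split() returns list

list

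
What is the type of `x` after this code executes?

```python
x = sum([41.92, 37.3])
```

sum() of floats returns float

float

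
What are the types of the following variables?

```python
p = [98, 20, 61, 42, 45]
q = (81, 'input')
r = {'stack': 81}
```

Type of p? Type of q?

p is assigned a list literal (square brackets); q is assigned a tuple (parenthesized, comma-separated values)

list, tuple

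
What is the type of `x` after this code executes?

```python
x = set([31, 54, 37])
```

set() constructor returns set

set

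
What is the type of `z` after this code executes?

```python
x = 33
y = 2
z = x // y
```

int // int = int

int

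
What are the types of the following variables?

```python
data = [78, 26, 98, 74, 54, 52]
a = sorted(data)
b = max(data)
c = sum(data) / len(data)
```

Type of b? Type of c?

max of ints returns int; int / int = float

int, float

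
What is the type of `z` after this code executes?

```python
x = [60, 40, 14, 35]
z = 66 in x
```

'in' operator returns bool

bool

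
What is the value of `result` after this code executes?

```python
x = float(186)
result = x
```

x = 186.0; result = 186.0

186.0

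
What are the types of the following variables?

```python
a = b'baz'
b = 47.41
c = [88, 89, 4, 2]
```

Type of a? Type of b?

a is assigned a bytes literal (b'...' prefix); b is assigned a number with a decimal point, so it is a float

bytes, float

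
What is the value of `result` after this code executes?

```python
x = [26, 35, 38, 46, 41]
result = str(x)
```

x = [26, 35, 38, 46, 41]; result = '[26, 35, 38, 46, 41]'

'[26, 35, 38, 46, 41]'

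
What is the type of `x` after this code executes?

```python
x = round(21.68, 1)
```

round() with decimal places returns float

float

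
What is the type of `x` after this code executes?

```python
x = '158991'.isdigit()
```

str.isdigit() returns bool

bool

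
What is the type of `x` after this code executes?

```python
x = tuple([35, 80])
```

tuple() constructor returns tuple

tuple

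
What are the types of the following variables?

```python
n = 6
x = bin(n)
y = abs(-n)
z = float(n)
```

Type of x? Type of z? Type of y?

bin() returns str; float() returns float; abs() of int returns int

str, float, int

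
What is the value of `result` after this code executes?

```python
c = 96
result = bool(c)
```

c = 96; result = True

True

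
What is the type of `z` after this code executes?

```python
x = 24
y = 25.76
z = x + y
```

int + float = float

float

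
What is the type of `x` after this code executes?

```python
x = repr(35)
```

repr() returns str

str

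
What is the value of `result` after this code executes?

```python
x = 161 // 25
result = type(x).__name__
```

x is int; result = 'int'

'int'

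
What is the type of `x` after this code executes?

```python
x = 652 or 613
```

'or' returns first truthy value (int)

int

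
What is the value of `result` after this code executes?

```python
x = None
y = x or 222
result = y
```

x = None; y = 222; result = 222

222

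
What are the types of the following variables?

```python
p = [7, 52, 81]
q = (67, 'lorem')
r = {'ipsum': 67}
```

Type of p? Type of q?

p is assigned a list literal (square brackets); q is assigned a tuple (parenthesized, comma-separated values)

list, tuple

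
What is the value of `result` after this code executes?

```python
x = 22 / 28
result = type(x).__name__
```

x is float; result = 'float'

'float'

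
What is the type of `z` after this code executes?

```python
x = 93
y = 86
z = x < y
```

Comparison returns bool

bool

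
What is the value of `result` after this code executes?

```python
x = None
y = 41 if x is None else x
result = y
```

x = None; y = 41; result = 41

41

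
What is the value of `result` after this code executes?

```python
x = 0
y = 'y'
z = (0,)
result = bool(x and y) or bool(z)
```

x = 0; y = 'y'; z = (0,); result = True

True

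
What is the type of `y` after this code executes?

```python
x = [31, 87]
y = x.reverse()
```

list.reverse() returns None

NoneType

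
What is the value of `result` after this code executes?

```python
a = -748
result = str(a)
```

a = -748; result = '-748'

'-748'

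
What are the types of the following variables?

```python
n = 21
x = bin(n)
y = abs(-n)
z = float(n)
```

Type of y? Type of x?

abs() of int returns int; bin() returns str

int, str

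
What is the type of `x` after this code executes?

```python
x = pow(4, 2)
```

pow(int, int) returns int

int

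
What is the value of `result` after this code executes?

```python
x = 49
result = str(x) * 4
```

x = 49; result = '49494949'

'49494949'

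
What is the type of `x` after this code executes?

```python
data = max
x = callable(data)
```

callable() returns bool

bool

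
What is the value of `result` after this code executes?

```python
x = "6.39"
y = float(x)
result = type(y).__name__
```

x is str; y is float; result = 'float'

'float'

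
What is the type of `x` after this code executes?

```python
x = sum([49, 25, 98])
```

sum() of ints returns int

int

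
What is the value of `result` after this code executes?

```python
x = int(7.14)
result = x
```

x = 7; result = 7

7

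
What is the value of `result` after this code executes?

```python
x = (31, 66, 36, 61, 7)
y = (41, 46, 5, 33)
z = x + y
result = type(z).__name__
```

x is tuple; y is tuple; z is tuple; result = 'tuple'

'tuple'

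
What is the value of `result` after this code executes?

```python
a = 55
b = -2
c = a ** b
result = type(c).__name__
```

a is int; b is int; c is float; result = 'float'

'float'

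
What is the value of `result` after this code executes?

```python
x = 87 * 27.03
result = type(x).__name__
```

x is float; result = 'float'

'float'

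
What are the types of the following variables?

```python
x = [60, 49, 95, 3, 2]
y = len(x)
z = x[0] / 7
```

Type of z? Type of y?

int / int = float; len() returns int

float, int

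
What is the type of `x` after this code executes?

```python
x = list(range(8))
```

list(range()) returns list

list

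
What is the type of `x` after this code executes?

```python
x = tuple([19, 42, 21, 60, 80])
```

tuple() constructor returns tuple

tuple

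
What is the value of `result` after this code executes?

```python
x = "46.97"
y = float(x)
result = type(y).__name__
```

x is str; y is float; result = 'float'

'float'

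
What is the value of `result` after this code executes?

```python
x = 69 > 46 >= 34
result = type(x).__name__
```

x is bool; result = 'bool'

'bool'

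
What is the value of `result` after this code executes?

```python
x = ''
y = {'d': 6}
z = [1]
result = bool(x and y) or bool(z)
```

x = ''; y = {'d': 6}; z = [1]; result = True

True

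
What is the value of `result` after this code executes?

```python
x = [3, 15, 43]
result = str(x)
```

x = [3, 15, 43]; result = '[3, 15, 43]'

'[3, 15, 43]'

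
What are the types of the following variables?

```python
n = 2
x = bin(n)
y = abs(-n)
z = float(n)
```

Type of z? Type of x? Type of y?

float() returns float; bin() returns str; abs() of int returns int

float, str, int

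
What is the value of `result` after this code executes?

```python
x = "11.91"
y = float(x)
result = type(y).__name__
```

x is str; y is float; result = 'float'

'float'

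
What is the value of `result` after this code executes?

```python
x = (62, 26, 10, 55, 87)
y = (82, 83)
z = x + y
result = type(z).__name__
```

x is tuple; y is tuple; z is tuple; result = 'tuple'

'tuple'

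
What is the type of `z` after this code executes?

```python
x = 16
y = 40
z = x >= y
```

Comparison returns bool

bool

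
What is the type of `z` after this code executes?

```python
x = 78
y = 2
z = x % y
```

int % int = int

int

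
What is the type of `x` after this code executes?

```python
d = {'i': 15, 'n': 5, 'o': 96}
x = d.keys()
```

.keys() returns dict_keys view

dict_keys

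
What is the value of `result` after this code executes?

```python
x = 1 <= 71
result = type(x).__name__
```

x is bool; result = 'bool'

'bool'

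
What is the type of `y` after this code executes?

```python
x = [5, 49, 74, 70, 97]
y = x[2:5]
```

Slicing a list returns a list

list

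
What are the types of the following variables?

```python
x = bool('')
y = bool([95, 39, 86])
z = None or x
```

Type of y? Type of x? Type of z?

bool() returns bool; bool() returns bool; None or bool returns the bool

bool, bool, bool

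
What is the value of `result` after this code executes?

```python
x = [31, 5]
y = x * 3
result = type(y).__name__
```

x is list; y is list; result = 'list'

'list'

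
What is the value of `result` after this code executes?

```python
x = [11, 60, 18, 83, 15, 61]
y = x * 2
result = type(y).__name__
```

x is list; y is list; result = 'list'

'list'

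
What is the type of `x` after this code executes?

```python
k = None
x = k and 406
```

'and' returns first falsy value (None)

NoneType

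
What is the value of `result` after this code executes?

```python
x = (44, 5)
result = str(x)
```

x = (44, 5); result = '(44, 5)'

'(44, 5)'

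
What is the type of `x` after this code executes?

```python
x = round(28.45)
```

round() with no decimal places returns int

int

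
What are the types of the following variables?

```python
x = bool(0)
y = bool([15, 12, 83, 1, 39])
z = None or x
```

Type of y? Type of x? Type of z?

bool() returns bool; bool() returns bool; None or bool returns the bool

bool, bool, bool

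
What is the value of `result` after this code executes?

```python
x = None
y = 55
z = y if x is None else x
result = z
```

x = None; y = 55; z = 55; result = 55

55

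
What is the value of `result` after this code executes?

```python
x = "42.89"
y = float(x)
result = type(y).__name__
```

x is str; y is float; result = 'float'

'float'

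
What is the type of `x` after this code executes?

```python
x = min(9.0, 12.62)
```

min() of floats returns float

float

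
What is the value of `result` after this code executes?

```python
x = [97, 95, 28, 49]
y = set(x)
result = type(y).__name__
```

x is list; y is set; result = 'set'

'set'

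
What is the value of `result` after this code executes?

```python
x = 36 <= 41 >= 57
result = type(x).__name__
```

x is bool; result = 'bool'

'bool'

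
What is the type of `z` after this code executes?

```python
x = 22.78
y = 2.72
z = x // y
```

float // float = float

float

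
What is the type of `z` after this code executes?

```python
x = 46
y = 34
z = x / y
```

int / int = float

float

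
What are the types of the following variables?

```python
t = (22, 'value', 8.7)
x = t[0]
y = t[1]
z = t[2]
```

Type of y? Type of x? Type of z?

tuple[1] is str; tuple[0] is int; tuple[2] is float

str, int, float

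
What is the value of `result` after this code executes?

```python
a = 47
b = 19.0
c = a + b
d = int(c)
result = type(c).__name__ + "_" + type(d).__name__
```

a is int; b is float; c is float; d is int; result = 'float_int'

'float_int'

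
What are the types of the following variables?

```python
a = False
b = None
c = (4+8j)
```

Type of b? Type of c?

b is assigned None, whose type is NoneType; c is assigned (4+8j), an int plus an imaginary literal (j suffix), which evaluates to complex

NoneType, complex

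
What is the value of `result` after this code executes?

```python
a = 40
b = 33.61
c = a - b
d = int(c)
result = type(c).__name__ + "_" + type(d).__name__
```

a is int; b is float; c is float; d is int; result = 'float_int'

'float_int'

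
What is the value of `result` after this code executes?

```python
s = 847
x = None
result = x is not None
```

s = 847; x = None; result = False

False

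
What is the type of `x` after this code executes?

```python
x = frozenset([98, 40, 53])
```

frozenset() returns frozenset

frozenset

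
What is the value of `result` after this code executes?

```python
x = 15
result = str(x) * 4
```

x = 15; result = '15151515'

'15151515'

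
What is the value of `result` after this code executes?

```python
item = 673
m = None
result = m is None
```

item = 673; m = None; result = True

True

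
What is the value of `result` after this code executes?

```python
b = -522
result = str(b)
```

b = -522; result = '-522'

'-522'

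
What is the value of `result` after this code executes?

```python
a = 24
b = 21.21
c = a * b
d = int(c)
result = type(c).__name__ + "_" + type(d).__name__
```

a is int; b is float; c is float; d is int; result = 'float_int'

'float_int'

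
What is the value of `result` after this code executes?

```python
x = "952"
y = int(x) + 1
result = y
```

x = '952'; y = 953; result = 953

953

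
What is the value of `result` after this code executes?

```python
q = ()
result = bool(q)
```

q = (); result = False

False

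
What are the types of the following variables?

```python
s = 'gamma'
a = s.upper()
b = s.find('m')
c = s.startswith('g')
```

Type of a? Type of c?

upper() returns str; startswith() returns bool

str, bool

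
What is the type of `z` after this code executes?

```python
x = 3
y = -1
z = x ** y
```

int ** negative = float

float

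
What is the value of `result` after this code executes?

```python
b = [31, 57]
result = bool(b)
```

b = [31, 57]; result = True

True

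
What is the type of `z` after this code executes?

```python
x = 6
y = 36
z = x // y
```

int // int = int

int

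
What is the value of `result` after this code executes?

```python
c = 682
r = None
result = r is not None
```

c = 682; r = None; result = False

False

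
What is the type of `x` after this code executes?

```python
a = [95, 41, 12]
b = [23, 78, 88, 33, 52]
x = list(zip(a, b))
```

list(zip()) returns a list of tuples

list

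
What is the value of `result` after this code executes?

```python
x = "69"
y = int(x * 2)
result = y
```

x = '69'; y = 6969; result = 6969

6969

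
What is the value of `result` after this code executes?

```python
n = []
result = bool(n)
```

n = []; result = False

False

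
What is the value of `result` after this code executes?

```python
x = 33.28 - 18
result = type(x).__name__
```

x is float; result = 'float'

'float'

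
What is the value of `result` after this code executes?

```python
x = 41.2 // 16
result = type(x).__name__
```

x is float; result = 'float'

'float'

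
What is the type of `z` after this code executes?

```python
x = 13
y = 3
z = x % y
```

int % int = int

int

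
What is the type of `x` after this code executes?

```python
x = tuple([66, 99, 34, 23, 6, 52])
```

tuple() constructor returns tuple

tuple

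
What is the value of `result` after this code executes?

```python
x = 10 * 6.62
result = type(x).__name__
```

x is float; result = 'float'

'float'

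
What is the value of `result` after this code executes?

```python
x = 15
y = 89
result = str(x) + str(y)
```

x = 15; y = 89; result = '1589'

'1589'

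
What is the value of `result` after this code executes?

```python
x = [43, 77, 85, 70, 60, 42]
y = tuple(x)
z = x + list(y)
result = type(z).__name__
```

x is list; y is tuple; z is list; result = 'list'

'list'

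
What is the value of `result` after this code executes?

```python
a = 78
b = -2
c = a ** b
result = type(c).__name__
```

a is int; b is int; c is float; result = 'float'

'float'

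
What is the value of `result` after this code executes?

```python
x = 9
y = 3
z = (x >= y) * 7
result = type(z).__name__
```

x is int; y is int; z is int; result = 'int'

'int'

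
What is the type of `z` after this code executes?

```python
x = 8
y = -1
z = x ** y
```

int ** negative = float

float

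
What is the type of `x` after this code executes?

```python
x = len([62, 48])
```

len() always returns int

int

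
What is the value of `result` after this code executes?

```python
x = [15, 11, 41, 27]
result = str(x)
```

x = [15, 11, 41, 27]; result = '[15, 11, 41, 27]'

'[15, 11, 41, 27]'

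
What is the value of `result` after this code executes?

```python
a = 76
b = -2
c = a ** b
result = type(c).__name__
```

a is int; b is int; c is float; result = 'float'

'float'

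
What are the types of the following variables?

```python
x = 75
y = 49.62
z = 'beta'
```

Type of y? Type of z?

y is assigned a number with a decimal point, so it is a float; z is assigned a quoted string literal, so it is a str

float, str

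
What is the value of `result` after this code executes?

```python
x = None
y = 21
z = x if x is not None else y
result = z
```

x = None; y = 21; z = 21; result = 21

21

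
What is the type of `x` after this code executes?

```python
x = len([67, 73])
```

len() always returns int

int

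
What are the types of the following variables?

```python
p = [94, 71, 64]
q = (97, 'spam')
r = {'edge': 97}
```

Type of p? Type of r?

p is assigned a list literal (square brackets); r is assigned a dict literal ({key: value})

list, dict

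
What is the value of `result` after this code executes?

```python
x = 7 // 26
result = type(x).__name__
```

x is int; result = 'int'

'int'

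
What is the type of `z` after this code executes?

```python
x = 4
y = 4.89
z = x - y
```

int - float = float

float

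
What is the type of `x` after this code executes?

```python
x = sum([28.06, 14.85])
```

sum() of floats returns float

float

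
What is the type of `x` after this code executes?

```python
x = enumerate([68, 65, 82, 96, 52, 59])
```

enumerate() returns an enumerate object

enumerate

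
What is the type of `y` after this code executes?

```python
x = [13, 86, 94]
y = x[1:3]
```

Slicing a list returns a list

list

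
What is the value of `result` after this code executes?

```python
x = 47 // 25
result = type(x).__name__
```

x is int; result = 'int'

'int'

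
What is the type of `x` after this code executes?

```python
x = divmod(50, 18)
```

divmod() returns tuple of (quotient, remainder)

tuple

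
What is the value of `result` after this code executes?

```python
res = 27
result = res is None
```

res = 27; result = False

False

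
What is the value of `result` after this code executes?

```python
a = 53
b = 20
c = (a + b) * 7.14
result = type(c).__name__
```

a is int; b is int; c is float; result = 'float'

'float'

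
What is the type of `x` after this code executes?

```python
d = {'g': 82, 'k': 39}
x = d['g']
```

Accessing dict[str, int] with str key returns int

int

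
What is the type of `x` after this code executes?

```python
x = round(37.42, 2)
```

round() with decimal places returns float

float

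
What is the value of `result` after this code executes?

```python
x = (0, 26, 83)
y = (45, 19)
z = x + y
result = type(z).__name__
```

x is tuple; y is tuple; z is tuple; result = 'tuple'

'tuple'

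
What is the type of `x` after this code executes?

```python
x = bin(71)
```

bin() returns str representation

str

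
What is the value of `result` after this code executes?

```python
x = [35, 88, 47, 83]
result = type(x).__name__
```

x is list; result = 'list'

'list'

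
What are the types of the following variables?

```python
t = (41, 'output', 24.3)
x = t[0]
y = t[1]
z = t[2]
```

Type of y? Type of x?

tuple[1] is str; tuple[0] is int

str, int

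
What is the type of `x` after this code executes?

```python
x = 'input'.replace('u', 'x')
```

str.replace() returns str

str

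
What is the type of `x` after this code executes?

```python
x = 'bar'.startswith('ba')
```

str.startswith() returns bool

bool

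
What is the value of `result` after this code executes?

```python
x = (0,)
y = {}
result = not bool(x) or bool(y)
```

x = (0,); y = {}; result = False

False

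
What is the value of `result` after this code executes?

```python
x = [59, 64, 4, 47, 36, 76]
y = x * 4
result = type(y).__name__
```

x is list; y is list; result = 'list'

'list'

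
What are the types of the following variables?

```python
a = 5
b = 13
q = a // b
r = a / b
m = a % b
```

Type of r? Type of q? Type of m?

/ returns float; // returns int; % of ints returns int

float, int, int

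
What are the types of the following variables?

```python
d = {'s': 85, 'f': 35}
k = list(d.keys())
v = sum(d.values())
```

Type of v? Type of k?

sum of ints is int; list() converts to list

int, list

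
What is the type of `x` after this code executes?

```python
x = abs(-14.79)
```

abs() of float returns float

float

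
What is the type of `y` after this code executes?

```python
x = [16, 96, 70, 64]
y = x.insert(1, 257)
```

list.insert() returns None

NoneType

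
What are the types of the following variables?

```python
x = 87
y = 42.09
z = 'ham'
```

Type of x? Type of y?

x is assigned a bare integer (no decimal point), so it is an int; y is assigned a number with a decimal point, so it is a float

int, float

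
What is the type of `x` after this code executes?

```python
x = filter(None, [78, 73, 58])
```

filter() returns a filter object

filter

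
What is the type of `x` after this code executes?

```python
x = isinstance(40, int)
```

isinstance() returns bool

bool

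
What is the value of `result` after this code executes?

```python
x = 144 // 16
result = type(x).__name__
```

x is int; result = 'int'

'int'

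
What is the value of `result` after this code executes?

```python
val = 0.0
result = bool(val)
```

val = 0.0; result = False

False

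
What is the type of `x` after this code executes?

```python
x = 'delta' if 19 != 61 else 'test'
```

Both branches of conditional are str

str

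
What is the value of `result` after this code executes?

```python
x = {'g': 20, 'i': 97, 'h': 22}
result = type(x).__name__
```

x is dict; result = 'dict'

'dict'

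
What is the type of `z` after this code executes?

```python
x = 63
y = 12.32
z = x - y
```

int - float = float

float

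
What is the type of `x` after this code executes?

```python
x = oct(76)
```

oct() returns str representation

str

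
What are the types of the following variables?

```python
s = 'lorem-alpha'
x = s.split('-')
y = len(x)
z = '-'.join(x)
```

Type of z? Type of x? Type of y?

str.join() returns str; str.split() returns list; len() returns int

str, list, int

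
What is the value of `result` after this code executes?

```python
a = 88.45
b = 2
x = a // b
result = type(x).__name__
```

a is float; b is int; x is float; result = 'float'

'float'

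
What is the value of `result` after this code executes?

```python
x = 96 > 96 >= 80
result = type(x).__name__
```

x is bool; result = 'bool'

'bool'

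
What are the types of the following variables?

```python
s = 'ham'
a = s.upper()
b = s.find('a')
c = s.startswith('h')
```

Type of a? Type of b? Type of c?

upper() returns str; find() returns int; startswith() returns bool

str, int, bool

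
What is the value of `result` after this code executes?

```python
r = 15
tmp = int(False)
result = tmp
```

r = 15; tmp = 0; result = 0

0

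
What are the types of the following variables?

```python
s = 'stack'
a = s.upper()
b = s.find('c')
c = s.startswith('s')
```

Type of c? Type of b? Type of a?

startswith() returns bool; find() returns int; upper() returns str

bool, int, str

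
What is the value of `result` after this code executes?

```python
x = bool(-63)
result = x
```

x = True; result = True

True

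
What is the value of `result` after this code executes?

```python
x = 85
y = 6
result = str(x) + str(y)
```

x = 85; y = 6; result = '856'

'856'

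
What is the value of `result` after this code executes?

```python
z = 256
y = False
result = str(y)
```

z = 256; y = False; result = 'False'

'False'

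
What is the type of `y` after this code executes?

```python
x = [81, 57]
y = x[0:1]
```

Slicing a list returns a list

list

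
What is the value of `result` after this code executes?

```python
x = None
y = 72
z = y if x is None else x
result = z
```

x = None; y = 72; z = 72; result = 72

72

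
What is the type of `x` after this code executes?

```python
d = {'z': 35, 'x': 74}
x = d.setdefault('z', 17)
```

dict.setdefault() returns the (existing or default) value

int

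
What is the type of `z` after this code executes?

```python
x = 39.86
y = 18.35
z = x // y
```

float // float = float

float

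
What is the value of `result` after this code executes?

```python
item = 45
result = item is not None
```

item = 45; result = True

True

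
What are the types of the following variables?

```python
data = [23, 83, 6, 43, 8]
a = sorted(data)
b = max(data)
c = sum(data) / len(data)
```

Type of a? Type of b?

sorted() returns list; max of ints returns int

list, int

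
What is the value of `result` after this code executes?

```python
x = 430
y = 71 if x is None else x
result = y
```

x = 430; y = 430; result = 430

430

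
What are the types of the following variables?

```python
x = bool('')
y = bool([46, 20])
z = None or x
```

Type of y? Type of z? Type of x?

bool() returns bool; None or bool returns the bool; bool() returns bool

bool, bool, bool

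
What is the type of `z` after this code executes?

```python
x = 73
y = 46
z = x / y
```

int / int = float

float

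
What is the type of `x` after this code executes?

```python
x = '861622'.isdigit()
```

str.isdigit() returns bool

bool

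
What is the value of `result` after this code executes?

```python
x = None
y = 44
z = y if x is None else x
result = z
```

x = None; y = 44; z = 44; result = 44

44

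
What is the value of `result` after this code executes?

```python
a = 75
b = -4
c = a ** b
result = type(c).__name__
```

a is int; b is int; c is float; result = 'float'

'float'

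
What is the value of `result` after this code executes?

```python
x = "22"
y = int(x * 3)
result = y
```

x = '22'; y = 222222; result = 222222

222222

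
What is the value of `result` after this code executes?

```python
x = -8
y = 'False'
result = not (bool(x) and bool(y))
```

x = -8; y = 'False'; result = False

False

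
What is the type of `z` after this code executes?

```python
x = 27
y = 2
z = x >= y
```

Comparison returns bool

bool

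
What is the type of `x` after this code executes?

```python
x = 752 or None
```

'or' returns first truthy value

int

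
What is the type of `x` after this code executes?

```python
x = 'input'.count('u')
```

str.count() returns int

int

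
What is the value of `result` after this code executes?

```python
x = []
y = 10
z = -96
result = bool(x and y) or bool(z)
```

x = []; y = 10; z = -96; result = True

True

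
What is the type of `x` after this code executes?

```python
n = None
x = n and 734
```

'and' returns first falsy value (None)

NoneType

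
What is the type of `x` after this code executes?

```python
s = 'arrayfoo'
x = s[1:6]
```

Slicing a str returns str

str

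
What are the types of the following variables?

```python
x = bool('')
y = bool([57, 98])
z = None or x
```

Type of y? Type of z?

bool() returns bool; None or bool returns the bool

bool, bool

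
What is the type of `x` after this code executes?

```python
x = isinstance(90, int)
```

isinstance() returns bool

bool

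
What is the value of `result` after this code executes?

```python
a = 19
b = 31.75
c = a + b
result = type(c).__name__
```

a is int; b is float; c is float; result = 'float'

'float'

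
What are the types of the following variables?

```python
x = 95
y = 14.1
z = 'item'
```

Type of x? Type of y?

x is assigned a bare integer (no decimal point), so it is an int; y is assigned a number with a decimal point, so it is a float

int, float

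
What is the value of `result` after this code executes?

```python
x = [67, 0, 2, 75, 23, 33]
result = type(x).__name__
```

x is list; result = 'list'

'list'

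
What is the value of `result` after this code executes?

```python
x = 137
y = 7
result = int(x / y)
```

x = 137; y = 7; result = 19

19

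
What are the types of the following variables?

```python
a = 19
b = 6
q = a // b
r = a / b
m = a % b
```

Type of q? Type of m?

// returns int; % of ints returns int

int, int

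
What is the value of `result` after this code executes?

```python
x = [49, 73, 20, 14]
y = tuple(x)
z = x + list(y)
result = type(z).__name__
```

x is list; y is tuple; z is list; result = 'list'

'list'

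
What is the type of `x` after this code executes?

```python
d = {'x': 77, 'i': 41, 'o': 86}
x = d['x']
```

Accessing dict[str, int] with str key returns int

int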